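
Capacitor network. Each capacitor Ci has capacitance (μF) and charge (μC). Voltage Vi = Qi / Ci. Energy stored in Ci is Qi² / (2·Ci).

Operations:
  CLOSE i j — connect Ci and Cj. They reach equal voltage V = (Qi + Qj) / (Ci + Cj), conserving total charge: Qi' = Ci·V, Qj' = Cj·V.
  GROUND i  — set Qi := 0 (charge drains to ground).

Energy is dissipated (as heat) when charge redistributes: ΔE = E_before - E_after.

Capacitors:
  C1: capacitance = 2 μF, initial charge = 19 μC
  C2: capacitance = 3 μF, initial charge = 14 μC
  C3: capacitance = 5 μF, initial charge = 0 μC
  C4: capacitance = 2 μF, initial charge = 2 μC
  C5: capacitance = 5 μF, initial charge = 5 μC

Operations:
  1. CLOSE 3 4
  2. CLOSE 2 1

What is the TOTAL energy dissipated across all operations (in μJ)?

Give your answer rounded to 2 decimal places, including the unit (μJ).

Answer: 14.73 μJ

Derivation:
Initial: C1(2μF, Q=19μC, V=9.50V), C2(3μF, Q=14μC, V=4.67V), C3(5μF, Q=0μC, V=0.00V), C4(2μF, Q=2μC, V=1.00V), C5(5μF, Q=5μC, V=1.00V)
Op 1: CLOSE 3-4: Q_total=2.00, C_total=7.00, V=0.29; Q3=1.43, Q4=0.57; dissipated=0.714
Op 2: CLOSE 2-1: Q_total=33.00, C_total=5.00, V=6.60; Q2=19.80, Q1=13.20; dissipated=14.017
Total dissipated: 14.731 μJ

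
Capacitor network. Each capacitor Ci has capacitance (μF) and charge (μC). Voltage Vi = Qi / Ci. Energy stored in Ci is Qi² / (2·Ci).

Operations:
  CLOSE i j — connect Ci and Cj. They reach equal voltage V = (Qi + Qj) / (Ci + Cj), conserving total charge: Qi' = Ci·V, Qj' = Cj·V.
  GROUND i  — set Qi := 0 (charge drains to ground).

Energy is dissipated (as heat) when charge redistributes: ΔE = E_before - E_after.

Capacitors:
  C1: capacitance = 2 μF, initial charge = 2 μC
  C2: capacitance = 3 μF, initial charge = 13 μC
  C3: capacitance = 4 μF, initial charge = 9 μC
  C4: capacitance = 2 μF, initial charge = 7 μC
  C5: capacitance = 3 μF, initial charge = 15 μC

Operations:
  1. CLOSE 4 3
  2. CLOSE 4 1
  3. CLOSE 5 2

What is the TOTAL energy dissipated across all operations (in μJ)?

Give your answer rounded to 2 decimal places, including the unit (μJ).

Initial: C1(2μF, Q=2μC, V=1.00V), C2(3μF, Q=13μC, V=4.33V), C3(4μF, Q=9μC, V=2.25V), C4(2μF, Q=7μC, V=3.50V), C5(3μF, Q=15μC, V=5.00V)
Op 1: CLOSE 4-3: Q_total=16.00, C_total=6.00, V=2.67; Q4=5.33, Q3=10.67; dissipated=1.042
Op 2: CLOSE 4-1: Q_total=7.33, C_total=4.00, V=1.83; Q4=3.67, Q1=3.67; dissipated=1.389
Op 3: CLOSE 5-2: Q_total=28.00, C_total=6.00, V=4.67; Q5=14.00, Q2=14.00; dissipated=0.333
Total dissipated: 2.764 μJ

Answer: 2.76 μJ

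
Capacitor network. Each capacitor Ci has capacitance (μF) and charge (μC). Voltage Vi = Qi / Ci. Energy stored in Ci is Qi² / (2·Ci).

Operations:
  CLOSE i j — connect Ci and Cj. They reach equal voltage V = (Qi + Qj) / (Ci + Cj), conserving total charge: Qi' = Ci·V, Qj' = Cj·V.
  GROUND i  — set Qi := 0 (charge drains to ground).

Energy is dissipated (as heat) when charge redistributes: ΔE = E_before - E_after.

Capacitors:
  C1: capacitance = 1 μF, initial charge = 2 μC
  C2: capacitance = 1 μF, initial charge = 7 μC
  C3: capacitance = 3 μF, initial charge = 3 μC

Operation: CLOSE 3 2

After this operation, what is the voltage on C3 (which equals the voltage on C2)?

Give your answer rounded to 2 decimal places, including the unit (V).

Answer: 2.50 V

Derivation:
Initial: C1(1μF, Q=2μC, V=2.00V), C2(1μF, Q=7μC, V=7.00V), C3(3μF, Q=3μC, V=1.00V)
Op 1: CLOSE 3-2: Q_total=10.00, C_total=4.00, V=2.50; Q3=7.50, Q2=2.50; dissipated=13.500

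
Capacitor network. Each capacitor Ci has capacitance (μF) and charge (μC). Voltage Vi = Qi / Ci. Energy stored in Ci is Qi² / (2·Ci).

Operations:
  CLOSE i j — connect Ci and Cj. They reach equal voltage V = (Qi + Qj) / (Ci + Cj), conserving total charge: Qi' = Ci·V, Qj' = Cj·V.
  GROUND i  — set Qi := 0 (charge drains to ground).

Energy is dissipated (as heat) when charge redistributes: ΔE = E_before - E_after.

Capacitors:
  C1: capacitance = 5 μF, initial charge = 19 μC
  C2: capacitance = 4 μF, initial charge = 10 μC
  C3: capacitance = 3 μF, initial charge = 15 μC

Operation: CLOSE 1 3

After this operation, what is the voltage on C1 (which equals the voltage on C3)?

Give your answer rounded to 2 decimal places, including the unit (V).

Answer: 4.25 V

Derivation:
Initial: C1(5μF, Q=19μC, V=3.80V), C2(4μF, Q=10μC, V=2.50V), C3(3μF, Q=15μC, V=5.00V)
Op 1: CLOSE 1-3: Q_total=34.00, C_total=8.00, V=4.25; Q1=21.25, Q3=12.75; dissipated=1.350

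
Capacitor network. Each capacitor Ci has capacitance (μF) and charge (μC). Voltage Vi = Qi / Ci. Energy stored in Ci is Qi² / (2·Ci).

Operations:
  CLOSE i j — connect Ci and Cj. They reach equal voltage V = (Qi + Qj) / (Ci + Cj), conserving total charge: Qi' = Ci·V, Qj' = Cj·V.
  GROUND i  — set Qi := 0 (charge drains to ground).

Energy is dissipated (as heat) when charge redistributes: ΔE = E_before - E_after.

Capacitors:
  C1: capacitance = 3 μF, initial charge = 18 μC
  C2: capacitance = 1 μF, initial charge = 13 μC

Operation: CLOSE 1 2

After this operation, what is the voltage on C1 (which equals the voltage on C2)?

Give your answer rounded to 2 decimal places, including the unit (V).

Answer: 7.75 V

Derivation:
Initial: C1(3μF, Q=18μC, V=6.00V), C2(1μF, Q=13μC, V=13.00V)
Op 1: CLOSE 1-2: Q_total=31.00, C_total=4.00, V=7.75; Q1=23.25, Q2=7.75; dissipated=18.375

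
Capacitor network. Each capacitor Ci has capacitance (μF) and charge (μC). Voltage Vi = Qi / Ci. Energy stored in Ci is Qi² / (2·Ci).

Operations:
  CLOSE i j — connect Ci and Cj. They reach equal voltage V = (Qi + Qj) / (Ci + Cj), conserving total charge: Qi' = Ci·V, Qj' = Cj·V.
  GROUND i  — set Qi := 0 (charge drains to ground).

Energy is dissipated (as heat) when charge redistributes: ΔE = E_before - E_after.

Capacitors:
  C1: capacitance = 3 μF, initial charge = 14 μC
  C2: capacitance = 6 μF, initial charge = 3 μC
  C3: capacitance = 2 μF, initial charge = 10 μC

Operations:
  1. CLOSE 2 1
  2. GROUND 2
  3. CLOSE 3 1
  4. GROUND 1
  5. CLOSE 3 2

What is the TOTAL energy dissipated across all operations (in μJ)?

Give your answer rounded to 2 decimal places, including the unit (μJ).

Answer: 55.96 μJ

Derivation:
Initial: C1(3μF, Q=14μC, V=4.67V), C2(6μF, Q=3μC, V=0.50V), C3(2μF, Q=10μC, V=5.00V)
Op 1: CLOSE 2-1: Q_total=17.00, C_total=9.00, V=1.89; Q2=11.33, Q1=5.67; dissipated=17.361
Op 2: GROUND 2: Q2=0; energy lost=10.704
Op 3: CLOSE 3-1: Q_total=15.67, C_total=5.00, V=3.13; Q3=6.27, Q1=9.40; dissipated=5.807
Op 4: GROUND 1: Q1=0; energy lost=14.727
Op 5: CLOSE 3-2: Q_total=6.27, C_total=8.00, V=0.78; Q3=1.57, Q2=4.70; dissipated=7.363
Total dissipated: 55.962 μJ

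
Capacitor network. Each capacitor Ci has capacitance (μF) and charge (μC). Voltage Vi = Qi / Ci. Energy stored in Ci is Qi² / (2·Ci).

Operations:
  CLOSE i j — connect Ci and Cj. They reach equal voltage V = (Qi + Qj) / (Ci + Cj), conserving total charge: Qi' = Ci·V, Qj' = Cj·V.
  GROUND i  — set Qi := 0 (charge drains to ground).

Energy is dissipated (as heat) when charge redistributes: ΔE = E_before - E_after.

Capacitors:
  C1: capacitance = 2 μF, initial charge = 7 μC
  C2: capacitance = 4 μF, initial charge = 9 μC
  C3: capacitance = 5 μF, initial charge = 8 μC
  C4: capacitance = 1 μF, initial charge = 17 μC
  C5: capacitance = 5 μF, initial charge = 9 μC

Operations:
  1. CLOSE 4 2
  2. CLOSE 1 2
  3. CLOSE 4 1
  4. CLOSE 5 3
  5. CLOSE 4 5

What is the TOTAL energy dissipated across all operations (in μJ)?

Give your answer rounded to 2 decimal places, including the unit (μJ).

Initial: C1(2μF, Q=7μC, V=3.50V), C2(4μF, Q=9μC, V=2.25V), C3(5μF, Q=8μC, V=1.60V), C4(1μF, Q=17μC, V=17.00V), C5(5μF, Q=9μC, V=1.80V)
Op 1: CLOSE 4-2: Q_total=26.00, C_total=5.00, V=5.20; Q4=5.20, Q2=20.80; dissipated=87.025
Op 2: CLOSE 1-2: Q_total=27.80, C_total=6.00, V=4.63; Q1=9.27, Q2=18.53; dissipated=1.927
Op 3: CLOSE 4-1: Q_total=14.47, C_total=3.00, V=4.82; Q4=4.82, Q1=9.64; dissipated=0.107
Op 4: CLOSE 5-3: Q_total=17.00, C_total=10.00, V=1.70; Q5=8.50, Q3=8.50; dissipated=0.050
Op 5: CLOSE 4-5: Q_total=13.32, C_total=6.00, V=2.22; Q4=2.22, Q5=11.10; dissipated=4.062
Total dissipated: 93.170 μJ

Answer: 93.17 μJ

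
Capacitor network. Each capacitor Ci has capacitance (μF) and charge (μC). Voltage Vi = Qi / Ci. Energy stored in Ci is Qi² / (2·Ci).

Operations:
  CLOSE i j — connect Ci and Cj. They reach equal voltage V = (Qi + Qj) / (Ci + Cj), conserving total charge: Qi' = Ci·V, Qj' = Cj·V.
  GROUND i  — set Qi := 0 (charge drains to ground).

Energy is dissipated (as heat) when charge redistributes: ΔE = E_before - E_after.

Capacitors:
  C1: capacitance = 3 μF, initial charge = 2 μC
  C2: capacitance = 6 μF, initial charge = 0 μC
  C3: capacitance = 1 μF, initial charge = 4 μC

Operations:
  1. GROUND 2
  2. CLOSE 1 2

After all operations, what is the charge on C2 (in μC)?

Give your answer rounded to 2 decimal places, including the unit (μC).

Answer: 1.33 μC

Derivation:
Initial: C1(3μF, Q=2μC, V=0.67V), C2(6μF, Q=0μC, V=0.00V), C3(1μF, Q=4μC, V=4.00V)
Op 1: GROUND 2: Q2=0; energy lost=0.000
Op 2: CLOSE 1-2: Q_total=2.00, C_total=9.00, V=0.22; Q1=0.67, Q2=1.33; dissipated=0.444
Final charges: Q1=0.67, Q2=1.33, Q3=4.00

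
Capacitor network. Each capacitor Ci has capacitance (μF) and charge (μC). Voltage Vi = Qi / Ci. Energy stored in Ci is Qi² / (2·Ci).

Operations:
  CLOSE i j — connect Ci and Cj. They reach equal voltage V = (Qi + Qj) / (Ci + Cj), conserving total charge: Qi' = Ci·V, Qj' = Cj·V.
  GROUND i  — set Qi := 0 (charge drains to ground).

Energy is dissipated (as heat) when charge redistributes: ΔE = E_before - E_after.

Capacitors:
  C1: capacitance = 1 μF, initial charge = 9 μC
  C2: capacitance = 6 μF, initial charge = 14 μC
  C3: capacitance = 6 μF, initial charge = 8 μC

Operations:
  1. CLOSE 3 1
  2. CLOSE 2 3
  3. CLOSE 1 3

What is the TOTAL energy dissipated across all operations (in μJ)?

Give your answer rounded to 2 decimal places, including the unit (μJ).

Answer: 25.21 μJ

Derivation:
Initial: C1(1μF, Q=9μC, V=9.00V), C2(6μF, Q=14μC, V=2.33V), C3(6μF, Q=8μC, V=1.33V)
Op 1: CLOSE 3-1: Q_total=17.00, C_total=7.00, V=2.43; Q3=14.57, Q1=2.43; dissipated=25.190
Op 2: CLOSE 2-3: Q_total=28.57, C_total=12.00, V=2.38; Q2=14.29, Q3=14.29; dissipated=0.014
Op 3: CLOSE 1-3: Q_total=16.71, C_total=7.00, V=2.39; Q1=2.39, Q3=14.33; dissipated=0.001
Total dissipated: 25.205 μJ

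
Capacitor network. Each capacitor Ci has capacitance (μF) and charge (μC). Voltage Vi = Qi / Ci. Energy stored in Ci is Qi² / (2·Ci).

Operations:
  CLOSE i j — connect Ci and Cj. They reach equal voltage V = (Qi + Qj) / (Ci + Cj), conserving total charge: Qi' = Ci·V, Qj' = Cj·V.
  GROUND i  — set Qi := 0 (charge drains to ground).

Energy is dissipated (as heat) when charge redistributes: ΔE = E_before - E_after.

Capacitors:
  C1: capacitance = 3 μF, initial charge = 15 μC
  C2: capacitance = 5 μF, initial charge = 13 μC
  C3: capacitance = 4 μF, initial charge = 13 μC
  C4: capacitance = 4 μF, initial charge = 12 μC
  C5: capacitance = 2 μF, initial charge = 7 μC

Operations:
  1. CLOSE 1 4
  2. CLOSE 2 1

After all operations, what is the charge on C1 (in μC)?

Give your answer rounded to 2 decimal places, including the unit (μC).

Initial: C1(3μF, Q=15μC, V=5.00V), C2(5μF, Q=13μC, V=2.60V), C3(4μF, Q=13μC, V=3.25V), C4(4μF, Q=12μC, V=3.00V), C5(2μF, Q=7μC, V=3.50V)
Op 1: CLOSE 1-4: Q_total=27.00, C_total=7.00, V=3.86; Q1=11.57, Q4=15.43; dissipated=3.429
Op 2: CLOSE 2-1: Q_total=24.57, C_total=8.00, V=3.07; Q2=15.36, Q1=9.21; dissipated=1.482
Final charges: Q1=9.21, Q2=15.36, Q3=13.00, Q4=15.43, Q5=7.00

Answer: 9.21 μC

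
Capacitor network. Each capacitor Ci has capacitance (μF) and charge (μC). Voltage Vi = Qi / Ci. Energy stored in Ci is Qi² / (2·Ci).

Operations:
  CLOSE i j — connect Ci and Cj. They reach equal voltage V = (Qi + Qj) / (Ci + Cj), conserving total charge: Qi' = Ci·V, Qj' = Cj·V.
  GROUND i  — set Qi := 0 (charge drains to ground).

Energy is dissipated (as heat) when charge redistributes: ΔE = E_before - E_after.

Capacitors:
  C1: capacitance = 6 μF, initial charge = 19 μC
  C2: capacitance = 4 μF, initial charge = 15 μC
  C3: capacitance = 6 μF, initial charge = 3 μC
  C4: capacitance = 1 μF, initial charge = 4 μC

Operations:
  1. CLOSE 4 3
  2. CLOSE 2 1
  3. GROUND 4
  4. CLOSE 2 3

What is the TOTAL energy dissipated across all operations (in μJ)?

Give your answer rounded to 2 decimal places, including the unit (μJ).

Initial: C1(6μF, Q=19μC, V=3.17V), C2(4μF, Q=15μC, V=3.75V), C3(6μF, Q=3μC, V=0.50V), C4(1μF, Q=4μC, V=4.00V)
Op 1: CLOSE 4-3: Q_total=7.00, C_total=7.00, V=1.00; Q4=1.00, Q3=6.00; dissipated=5.250
Op 2: CLOSE 2-1: Q_total=34.00, C_total=10.00, V=3.40; Q2=13.60, Q1=20.40; dissipated=0.408
Op 3: GROUND 4: Q4=0; energy lost=0.500
Op 4: CLOSE 2-3: Q_total=19.60, C_total=10.00, V=1.96; Q2=7.84, Q3=11.76; dissipated=6.912
Total dissipated: 13.070 μJ

Answer: 13.07 μJ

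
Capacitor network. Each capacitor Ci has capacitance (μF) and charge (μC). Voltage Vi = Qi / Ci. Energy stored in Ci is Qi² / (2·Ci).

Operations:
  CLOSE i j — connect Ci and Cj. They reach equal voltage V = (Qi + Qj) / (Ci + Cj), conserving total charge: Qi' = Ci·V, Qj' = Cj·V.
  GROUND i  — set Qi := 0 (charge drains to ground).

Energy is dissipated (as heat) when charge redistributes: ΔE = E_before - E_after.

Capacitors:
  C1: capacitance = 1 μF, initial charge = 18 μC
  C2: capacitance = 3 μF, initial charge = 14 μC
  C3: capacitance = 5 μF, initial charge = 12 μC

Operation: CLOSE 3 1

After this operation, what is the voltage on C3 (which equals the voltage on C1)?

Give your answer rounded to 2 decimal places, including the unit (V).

Initial: C1(1μF, Q=18μC, V=18.00V), C2(3μF, Q=14μC, V=4.67V), C3(5μF, Q=12μC, V=2.40V)
Op 1: CLOSE 3-1: Q_total=30.00, C_total=6.00, V=5.00; Q3=25.00, Q1=5.00; dissipated=101.400

Answer: 5.00 V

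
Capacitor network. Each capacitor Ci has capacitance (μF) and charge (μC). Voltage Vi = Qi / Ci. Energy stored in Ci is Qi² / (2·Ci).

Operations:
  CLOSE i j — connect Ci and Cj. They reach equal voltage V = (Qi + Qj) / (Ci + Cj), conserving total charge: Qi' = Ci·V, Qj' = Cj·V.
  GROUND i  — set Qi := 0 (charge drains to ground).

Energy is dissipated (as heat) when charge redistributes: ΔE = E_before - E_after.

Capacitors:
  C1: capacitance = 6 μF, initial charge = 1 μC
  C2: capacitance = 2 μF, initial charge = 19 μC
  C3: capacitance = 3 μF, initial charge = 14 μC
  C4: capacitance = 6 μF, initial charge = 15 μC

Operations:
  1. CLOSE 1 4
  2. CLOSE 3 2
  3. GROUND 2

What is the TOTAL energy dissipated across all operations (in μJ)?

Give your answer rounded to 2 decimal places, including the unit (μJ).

Initial: C1(6μF, Q=1μC, V=0.17V), C2(2μF, Q=19μC, V=9.50V), C3(3μF, Q=14μC, V=4.67V), C4(6μF, Q=15μC, V=2.50V)
Op 1: CLOSE 1-4: Q_total=16.00, C_total=12.00, V=1.33; Q1=8.00, Q4=8.00; dissipated=8.167
Op 2: CLOSE 3-2: Q_total=33.00, C_total=5.00, V=6.60; Q3=19.80, Q2=13.20; dissipated=14.017
Op 3: GROUND 2: Q2=0; energy lost=43.560
Total dissipated: 65.743 μJ

Answer: 65.74 μJ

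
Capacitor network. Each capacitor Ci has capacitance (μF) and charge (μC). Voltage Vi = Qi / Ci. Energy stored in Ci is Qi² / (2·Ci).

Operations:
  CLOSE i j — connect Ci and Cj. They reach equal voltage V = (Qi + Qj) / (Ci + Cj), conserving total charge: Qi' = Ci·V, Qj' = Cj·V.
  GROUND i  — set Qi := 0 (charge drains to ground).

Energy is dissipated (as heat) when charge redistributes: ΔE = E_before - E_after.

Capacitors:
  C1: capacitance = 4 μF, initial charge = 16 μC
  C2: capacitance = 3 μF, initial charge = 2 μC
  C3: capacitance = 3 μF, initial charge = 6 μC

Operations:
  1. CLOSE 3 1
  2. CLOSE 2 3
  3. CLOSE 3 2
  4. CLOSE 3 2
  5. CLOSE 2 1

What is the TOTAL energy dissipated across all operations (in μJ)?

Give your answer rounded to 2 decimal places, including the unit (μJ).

Initial: C1(4μF, Q=16μC, V=4.00V), C2(3μF, Q=2μC, V=0.67V), C3(3μF, Q=6μC, V=2.00V)
Op 1: CLOSE 3-1: Q_total=22.00, C_total=7.00, V=3.14; Q3=9.43, Q1=12.57; dissipated=3.429
Op 2: CLOSE 2-3: Q_total=11.43, C_total=6.00, V=1.90; Q2=5.71, Q3=5.71; dissipated=4.599
Op 3: CLOSE 3-2: Q_total=11.43, C_total=6.00, V=1.90; Q3=5.71, Q2=5.71; dissipated=0.000
Op 4: CLOSE 3-2: Q_total=11.43, C_total=6.00, V=1.90; Q3=5.71, Q2=5.71; dissipated=0.000
Op 5: CLOSE 2-1: Q_total=18.29, C_total=7.00, V=2.61; Q2=7.84, Q1=10.45; dissipated=1.314
Total dissipated: 9.341 μJ

Answer: 9.34 μJ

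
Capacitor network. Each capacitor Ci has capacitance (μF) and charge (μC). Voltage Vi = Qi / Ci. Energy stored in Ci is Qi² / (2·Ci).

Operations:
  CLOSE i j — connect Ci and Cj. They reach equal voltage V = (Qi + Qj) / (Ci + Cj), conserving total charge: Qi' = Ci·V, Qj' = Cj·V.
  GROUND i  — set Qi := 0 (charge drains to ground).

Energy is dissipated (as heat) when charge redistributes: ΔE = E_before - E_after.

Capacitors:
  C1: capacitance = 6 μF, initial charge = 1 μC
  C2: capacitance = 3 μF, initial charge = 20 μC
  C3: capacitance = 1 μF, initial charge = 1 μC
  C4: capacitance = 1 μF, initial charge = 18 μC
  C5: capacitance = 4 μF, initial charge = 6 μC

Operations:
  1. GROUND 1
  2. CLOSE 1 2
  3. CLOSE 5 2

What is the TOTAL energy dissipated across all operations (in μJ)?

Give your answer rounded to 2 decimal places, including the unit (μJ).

Answer: 44.97 μJ

Derivation:
Initial: C1(6μF, Q=1μC, V=0.17V), C2(3μF, Q=20μC, V=6.67V), C3(1μF, Q=1μC, V=1.00V), C4(1μF, Q=18μC, V=18.00V), C5(4μF, Q=6μC, V=1.50V)
Op 1: GROUND 1: Q1=0; energy lost=0.083
Op 2: CLOSE 1-2: Q_total=20.00, C_total=9.00, V=2.22; Q1=13.33, Q2=6.67; dissipated=44.444
Op 3: CLOSE 5-2: Q_total=12.67, C_total=7.00, V=1.81; Q5=7.24, Q2=5.43; dissipated=0.447
Total dissipated: 44.975 μJ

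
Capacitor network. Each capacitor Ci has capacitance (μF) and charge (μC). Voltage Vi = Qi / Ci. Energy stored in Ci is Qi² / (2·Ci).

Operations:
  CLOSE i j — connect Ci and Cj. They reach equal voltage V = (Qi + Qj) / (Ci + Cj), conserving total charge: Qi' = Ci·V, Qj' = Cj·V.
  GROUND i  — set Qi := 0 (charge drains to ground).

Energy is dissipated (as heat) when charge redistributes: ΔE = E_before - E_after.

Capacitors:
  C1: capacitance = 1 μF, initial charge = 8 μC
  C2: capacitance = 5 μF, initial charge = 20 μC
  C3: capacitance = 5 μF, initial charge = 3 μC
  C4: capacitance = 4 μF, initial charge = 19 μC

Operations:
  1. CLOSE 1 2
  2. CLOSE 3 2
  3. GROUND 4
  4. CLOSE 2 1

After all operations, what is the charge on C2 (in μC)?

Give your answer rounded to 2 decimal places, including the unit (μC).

Initial: C1(1μF, Q=8μC, V=8.00V), C2(5μF, Q=20μC, V=4.00V), C3(5μF, Q=3μC, V=0.60V), C4(4μF, Q=19μC, V=4.75V)
Op 1: CLOSE 1-2: Q_total=28.00, C_total=6.00, V=4.67; Q1=4.67, Q2=23.33; dissipated=6.667
Op 2: CLOSE 3-2: Q_total=26.33, C_total=10.00, V=2.63; Q3=13.17, Q2=13.17; dissipated=20.672
Op 3: GROUND 4: Q4=0; energy lost=45.125
Op 4: CLOSE 2-1: Q_total=17.83, C_total=6.00, V=2.97; Q2=14.86, Q1=2.97; dissipated=1.723
Final charges: Q1=2.97, Q2=14.86, Q3=13.17, Q4=0.00

Answer: 14.86 μC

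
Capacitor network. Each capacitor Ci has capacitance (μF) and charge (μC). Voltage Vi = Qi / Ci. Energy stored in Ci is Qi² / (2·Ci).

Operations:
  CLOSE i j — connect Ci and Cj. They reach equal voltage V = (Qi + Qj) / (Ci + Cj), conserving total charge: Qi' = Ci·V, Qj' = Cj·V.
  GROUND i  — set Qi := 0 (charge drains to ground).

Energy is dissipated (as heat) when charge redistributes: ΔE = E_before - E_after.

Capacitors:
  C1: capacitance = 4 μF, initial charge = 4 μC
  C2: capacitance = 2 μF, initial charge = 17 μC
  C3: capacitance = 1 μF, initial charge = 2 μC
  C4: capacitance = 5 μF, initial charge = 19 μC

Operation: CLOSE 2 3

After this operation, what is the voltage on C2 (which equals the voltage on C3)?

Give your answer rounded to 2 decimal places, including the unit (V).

Answer: 6.33 V

Derivation:
Initial: C1(4μF, Q=4μC, V=1.00V), C2(2μF, Q=17μC, V=8.50V), C3(1μF, Q=2μC, V=2.00V), C4(5μF, Q=19μC, V=3.80V)
Op 1: CLOSE 2-3: Q_total=19.00, C_total=3.00, V=6.33; Q2=12.67, Q3=6.33; dissipated=14.083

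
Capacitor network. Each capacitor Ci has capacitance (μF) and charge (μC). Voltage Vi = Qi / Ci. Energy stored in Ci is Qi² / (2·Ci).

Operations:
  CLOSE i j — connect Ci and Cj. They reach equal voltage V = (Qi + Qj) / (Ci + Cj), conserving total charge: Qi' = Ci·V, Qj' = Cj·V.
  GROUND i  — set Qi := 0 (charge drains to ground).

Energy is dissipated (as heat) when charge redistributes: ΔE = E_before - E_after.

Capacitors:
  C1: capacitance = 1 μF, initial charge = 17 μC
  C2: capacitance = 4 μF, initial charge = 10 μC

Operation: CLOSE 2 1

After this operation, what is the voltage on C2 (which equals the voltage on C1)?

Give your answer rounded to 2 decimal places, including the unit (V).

Answer: 5.40 V

Derivation:
Initial: C1(1μF, Q=17μC, V=17.00V), C2(4μF, Q=10μC, V=2.50V)
Op 1: CLOSE 2-1: Q_total=27.00, C_total=5.00, V=5.40; Q2=21.60, Q1=5.40; dissipated=84.100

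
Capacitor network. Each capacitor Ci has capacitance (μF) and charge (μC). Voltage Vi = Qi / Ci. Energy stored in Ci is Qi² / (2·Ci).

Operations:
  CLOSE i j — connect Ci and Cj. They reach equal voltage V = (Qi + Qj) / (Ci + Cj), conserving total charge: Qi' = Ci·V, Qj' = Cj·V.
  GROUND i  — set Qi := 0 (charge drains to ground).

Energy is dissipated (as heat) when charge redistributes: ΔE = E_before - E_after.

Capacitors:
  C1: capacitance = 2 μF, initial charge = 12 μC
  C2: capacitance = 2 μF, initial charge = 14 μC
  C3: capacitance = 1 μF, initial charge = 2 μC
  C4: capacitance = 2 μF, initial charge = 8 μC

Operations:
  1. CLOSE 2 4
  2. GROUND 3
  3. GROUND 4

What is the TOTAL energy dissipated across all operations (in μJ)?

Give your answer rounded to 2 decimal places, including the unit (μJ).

Answer: 36.75 μJ

Derivation:
Initial: C1(2μF, Q=12μC, V=6.00V), C2(2μF, Q=14μC, V=7.00V), C3(1μF, Q=2μC, V=2.00V), C4(2μF, Q=8μC, V=4.00V)
Op 1: CLOSE 2-4: Q_total=22.00, C_total=4.00, V=5.50; Q2=11.00, Q4=11.00; dissipated=4.500
Op 2: GROUND 3: Q3=0; energy lost=2.000
Op 3: GROUND 4: Q4=0; energy lost=30.250
Total dissipated: 36.750 μJ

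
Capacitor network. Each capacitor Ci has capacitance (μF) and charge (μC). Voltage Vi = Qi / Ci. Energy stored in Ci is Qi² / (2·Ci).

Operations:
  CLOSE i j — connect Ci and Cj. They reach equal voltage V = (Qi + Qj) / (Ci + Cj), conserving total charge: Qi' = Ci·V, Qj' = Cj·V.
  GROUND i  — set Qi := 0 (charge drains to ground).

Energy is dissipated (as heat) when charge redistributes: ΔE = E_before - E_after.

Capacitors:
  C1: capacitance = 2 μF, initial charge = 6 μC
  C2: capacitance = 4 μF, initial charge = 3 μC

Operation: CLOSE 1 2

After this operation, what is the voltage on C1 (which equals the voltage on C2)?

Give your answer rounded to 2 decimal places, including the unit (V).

Answer: 1.50 V

Derivation:
Initial: C1(2μF, Q=6μC, V=3.00V), C2(4μF, Q=3μC, V=0.75V)
Op 1: CLOSE 1-2: Q_total=9.00, C_total=6.00, V=1.50; Q1=3.00, Q2=6.00; dissipated=3.375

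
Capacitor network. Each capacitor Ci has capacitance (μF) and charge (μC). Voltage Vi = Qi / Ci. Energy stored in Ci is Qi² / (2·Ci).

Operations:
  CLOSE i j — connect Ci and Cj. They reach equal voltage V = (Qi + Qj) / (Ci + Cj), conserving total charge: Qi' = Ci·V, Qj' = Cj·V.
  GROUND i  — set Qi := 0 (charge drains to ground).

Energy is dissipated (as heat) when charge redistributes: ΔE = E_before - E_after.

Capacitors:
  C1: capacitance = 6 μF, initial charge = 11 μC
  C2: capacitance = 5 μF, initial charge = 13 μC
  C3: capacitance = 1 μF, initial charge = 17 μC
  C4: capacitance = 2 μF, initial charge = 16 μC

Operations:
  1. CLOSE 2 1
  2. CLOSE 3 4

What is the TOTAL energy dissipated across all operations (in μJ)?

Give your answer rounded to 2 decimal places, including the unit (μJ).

Answer: 27.80 μJ

Derivation:
Initial: C1(6μF, Q=11μC, V=1.83V), C2(5μF, Q=13μC, V=2.60V), C3(1μF, Q=17μC, V=17.00V), C4(2μF, Q=16μC, V=8.00V)
Op 1: CLOSE 2-1: Q_total=24.00, C_total=11.00, V=2.18; Q2=10.91, Q1=13.09; dissipated=0.802
Op 2: CLOSE 3-4: Q_total=33.00, C_total=3.00, V=11.00; Q3=11.00, Q4=22.00; dissipated=27.000
Total dissipated: 27.802 μJ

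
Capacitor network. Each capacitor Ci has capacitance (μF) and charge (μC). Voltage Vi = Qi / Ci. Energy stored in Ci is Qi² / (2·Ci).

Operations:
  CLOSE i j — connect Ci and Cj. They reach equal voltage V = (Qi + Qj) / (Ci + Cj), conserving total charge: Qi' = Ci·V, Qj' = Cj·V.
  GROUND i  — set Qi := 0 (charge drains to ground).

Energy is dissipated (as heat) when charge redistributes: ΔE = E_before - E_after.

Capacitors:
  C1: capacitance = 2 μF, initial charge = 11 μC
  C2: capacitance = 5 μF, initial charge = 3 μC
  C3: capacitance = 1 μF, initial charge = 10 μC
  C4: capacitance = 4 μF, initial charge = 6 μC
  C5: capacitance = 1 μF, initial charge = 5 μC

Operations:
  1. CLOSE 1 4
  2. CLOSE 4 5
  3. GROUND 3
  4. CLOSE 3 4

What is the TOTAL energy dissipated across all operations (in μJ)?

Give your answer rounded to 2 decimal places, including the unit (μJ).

Answer: 66.81 μJ

Derivation:
Initial: C1(2μF, Q=11μC, V=5.50V), C2(5μF, Q=3μC, V=0.60V), C3(1μF, Q=10μC, V=10.00V), C4(4μF, Q=6μC, V=1.50V), C5(1μF, Q=5μC, V=5.00V)
Op 1: CLOSE 1-4: Q_total=17.00, C_total=6.00, V=2.83; Q1=5.67, Q4=11.33; dissipated=10.667
Op 2: CLOSE 4-5: Q_total=16.33, C_total=5.00, V=3.27; Q4=13.07, Q5=3.27; dissipated=1.878
Op 3: GROUND 3: Q3=0; energy lost=50.000
Op 4: CLOSE 3-4: Q_total=13.07, C_total=5.00, V=2.61; Q3=2.61, Q4=10.45; dissipated=4.268
Total dissipated: 66.813 μJ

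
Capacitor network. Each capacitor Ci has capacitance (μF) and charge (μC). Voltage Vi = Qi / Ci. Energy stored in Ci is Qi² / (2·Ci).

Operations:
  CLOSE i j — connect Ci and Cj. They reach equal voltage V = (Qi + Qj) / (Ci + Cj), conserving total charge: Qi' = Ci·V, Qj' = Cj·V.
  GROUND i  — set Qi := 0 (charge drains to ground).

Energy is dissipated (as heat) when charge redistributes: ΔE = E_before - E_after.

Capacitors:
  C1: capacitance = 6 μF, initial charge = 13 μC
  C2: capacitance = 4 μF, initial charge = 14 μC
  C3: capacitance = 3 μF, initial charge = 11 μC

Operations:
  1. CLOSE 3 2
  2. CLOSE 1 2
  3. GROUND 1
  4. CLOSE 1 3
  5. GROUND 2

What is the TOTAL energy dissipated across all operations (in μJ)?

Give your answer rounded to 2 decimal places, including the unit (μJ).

Answer: 52.37 μJ

Derivation:
Initial: C1(6μF, Q=13μC, V=2.17V), C2(4μF, Q=14μC, V=3.50V), C3(3μF, Q=11μC, V=3.67V)
Op 1: CLOSE 3-2: Q_total=25.00, C_total=7.00, V=3.57; Q3=10.71, Q2=14.29; dissipated=0.024
Op 2: CLOSE 1-2: Q_total=27.29, C_total=10.00, V=2.73; Q1=16.37, Q2=10.91; dissipated=2.368
Op 3: GROUND 1: Q1=0; energy lost=22.335
Op 4: CLOSE 1-3: Q_total=10.71, C_total=9.00, V=1.19; Q1=7.14, Q3=3.57; dissipated=12.755
Op 5: GROUND 2: Q2=0; energy lost=14.890
Total dissipated: 52.372 μJ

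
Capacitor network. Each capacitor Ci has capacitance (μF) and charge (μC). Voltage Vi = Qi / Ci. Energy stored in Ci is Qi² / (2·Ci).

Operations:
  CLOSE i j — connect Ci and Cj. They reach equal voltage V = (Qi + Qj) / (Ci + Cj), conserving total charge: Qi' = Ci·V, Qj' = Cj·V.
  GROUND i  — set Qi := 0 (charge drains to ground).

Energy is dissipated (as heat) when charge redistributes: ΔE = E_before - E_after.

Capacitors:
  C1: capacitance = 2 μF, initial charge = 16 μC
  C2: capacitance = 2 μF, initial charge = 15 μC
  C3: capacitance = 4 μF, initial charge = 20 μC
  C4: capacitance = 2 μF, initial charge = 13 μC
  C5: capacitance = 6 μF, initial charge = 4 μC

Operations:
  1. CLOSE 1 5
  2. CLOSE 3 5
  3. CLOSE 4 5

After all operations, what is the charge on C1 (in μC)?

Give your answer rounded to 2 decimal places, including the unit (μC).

Initial: C1(2μF, Q=16μC, V=8.00V), C2(2μF, Q=15μC, V=7.50V), C3(4μF, Q=20μC, V=5.00V), C4(2μF, Q=13μC, V=6.50V), C5(6μF, Q=4μC, V=0.67V)
Op 1: CLOSE 1-5: Q_total=20.00, C_total=8.00, V=2.50; Q1=5.00, Q5=15.00; dissipated=40.333
Op 2: CLOSE 3-5: Q_total=35.00, C_total=10.00, V=3.50; Q3=14.00, Q5=21.00; dissipated=7.500
Op 3: CLOSE 4-5: Q_total=34.00, C_total=8.00, V=4.25; Q4=8.50, Q5=25.50; dissipated=6.750
Final charges: Q1=5.00, Q2=15.00, Q3=14.00, Q4=8.50, Q5=25.50

Answer: 5.00 μC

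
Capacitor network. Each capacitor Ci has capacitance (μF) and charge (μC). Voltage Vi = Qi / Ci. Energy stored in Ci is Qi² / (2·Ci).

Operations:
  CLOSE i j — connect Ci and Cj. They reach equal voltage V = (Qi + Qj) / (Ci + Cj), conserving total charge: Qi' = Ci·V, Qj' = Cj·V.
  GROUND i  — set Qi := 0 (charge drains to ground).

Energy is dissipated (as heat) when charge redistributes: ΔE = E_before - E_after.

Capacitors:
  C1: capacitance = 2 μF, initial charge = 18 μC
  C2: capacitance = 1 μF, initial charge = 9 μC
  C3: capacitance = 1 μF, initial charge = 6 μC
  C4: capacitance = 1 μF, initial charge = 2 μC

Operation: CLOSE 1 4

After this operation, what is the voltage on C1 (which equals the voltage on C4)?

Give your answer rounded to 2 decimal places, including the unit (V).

Answer: 6.67 V

Derivation:
Initial: C1(2μF, Q=18μC, V=9.00V), C2(1μF, Q=9μC, V=9.00V), C3(1μF, Q=6μC, V=6.00V), C4(1μF, Q=2μC, V=2.00V)
Op 1: CLOSE 1-4: Q_total=20.00, C_total=3.00, V=6.67; Q1=13.33, Q4=6.67; dissipated=16.333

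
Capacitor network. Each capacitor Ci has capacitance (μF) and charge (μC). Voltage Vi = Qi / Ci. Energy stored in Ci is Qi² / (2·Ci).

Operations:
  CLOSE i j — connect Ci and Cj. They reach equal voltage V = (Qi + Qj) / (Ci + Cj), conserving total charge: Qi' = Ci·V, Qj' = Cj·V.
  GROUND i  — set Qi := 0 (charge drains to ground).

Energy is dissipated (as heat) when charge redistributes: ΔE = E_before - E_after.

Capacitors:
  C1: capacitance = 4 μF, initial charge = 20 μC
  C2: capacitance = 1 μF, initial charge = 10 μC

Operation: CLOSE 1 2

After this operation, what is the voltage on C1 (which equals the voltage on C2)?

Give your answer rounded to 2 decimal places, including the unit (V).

Answer: 6.00 V

Derivation:
Initial: C1(4μF, Q=20μC, V=5.00V), C2(1μF, Q=10μC, V=10.00V)
Op 1: CLOSE 1-2: Q_total=30.00, C_total=5.00, V=6.00; Q1=24.00, Q2=6.00; dissipated=10.000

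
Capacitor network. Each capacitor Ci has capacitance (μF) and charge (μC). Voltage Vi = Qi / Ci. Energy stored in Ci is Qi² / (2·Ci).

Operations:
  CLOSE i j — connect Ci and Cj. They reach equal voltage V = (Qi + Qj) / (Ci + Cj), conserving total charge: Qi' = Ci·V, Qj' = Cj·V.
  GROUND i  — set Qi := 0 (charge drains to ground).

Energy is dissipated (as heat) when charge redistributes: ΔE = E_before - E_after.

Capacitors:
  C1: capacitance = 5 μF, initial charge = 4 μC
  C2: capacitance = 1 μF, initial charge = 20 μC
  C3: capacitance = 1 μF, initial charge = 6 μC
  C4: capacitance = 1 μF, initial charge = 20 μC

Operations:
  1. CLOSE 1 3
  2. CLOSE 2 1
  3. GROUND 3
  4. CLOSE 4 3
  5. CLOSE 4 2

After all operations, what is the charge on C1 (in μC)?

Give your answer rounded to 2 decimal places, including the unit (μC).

Initial: C1(5μF, Q=4μC, V=0.80V), C2(1μF, Q=20μC, V=20.00V), C3(1μF, Q=6μC, V=6.00V), C4(1μF, Q=20μC, V=20.00V)
Op 1: CLOSE 1-3: Q_total=10.00, C_total=6.00, V=1.67; Q1=8.33, Q3=1.67; dissipated=11.267
Op 2: CLOSE 2-1: Q_total=28.33, C_total=6.00, V=4.72; Q2=4.72, Q1=23.61; dissipated=140.046
Op 3: GROUND 3: Q3=0; energy lost=1.389
Op 4: CLOSE 4-3: Q_total=20.00, C_total=2.00, V=10.00; Q4=10.00, Q3=10.00; dissipated=100.000
Op 5: CLOSE 4-2: Q_total=14.72, C_total=2.00, V=7.36; Q4=7.36, Q2=7.36; dissipated=6.964
Final charges: Q1=23.61, Q2=7.36, Q3=10.00, Q4=7.36

Answer: 23.61 μC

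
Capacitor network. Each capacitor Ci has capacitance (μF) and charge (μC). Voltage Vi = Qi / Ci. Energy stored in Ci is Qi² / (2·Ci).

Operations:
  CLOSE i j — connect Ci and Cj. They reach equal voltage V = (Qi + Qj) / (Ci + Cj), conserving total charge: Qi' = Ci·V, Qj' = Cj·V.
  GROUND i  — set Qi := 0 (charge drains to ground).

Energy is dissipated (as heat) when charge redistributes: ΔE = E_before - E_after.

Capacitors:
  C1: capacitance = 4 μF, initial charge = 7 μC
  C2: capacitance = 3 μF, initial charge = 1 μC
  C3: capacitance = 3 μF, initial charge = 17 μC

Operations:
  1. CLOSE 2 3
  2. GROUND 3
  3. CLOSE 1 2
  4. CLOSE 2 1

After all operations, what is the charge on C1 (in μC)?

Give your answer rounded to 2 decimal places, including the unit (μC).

Initial: C1(4μF, Q=7μC, V=1.75V), C2(3μF, Q=1μC, V=0.33V), C3(3μF, Q=17μC, V=5.67V)
Op 1: CLOSE 2-3: Q_total=18.00, C_total=6.00, V=3.00; Q2=9.00, Q3=9.00; dissipated=21.333
Op 2: GROUND 3: Q3=0; energy lost=13.500
Op 3: CLOSE 1-2: Q_total=16.00, C_total=7.00, V=2.29; Q1=9.14, Q2=6.86; dissipated=1.339
Op 4: CLOSE 2-1: Q_total=16.00, C_total=7.00, V=2.29; Q2=6.86, Q1=9.14; dissipated=0.000
Final charges: Q1=9.14, Q2=6.86, Q3=0.00

Answer: 9.14 μC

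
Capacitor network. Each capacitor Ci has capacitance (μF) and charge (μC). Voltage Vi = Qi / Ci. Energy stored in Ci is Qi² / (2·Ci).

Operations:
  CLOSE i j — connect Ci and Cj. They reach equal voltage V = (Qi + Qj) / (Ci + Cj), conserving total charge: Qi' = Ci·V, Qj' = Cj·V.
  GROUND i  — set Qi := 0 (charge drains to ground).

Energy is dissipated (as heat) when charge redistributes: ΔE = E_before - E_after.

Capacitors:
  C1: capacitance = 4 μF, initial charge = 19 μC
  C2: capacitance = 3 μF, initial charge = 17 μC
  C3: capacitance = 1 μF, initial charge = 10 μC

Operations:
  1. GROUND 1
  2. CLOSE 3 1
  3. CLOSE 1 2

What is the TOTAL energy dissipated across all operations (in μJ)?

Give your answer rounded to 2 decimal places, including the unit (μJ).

Initial: C1(4μF, Q=19μC, V=4.75V), C2(3μF, Q=17μC, V=5.67V), C3(1μF, Q=10μC, V=10.00V)
Op 1: GROUND 1: Q1=0; energy lost=45.125
Op 2: CLOSE 3-1: Q_total=10.00, C_total=5.00, V=2.00; Q3=2.00, Q1=8.00; dissipated=40.000
Op 3: CLOSE 1-2: Q_total=25.00, C_total=7.00, V=3.57; Q1=14.29, Q2=10.71; dissipated=11.524
Total dissipated: 96.649 μJ

Answer: 96.65 μJ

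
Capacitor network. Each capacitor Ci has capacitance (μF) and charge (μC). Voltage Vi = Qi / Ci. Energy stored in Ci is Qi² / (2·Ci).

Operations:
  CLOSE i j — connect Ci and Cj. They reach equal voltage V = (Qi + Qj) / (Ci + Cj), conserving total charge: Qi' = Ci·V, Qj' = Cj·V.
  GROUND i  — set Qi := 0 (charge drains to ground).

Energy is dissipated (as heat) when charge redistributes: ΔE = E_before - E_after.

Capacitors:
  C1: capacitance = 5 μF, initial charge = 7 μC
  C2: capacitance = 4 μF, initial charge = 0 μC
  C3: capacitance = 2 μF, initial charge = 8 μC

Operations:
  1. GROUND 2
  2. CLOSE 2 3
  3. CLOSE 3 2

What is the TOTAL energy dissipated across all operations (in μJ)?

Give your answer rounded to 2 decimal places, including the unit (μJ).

Initial: C1(5μF, Q=7μC, V=1.40V), C2(4μF, Q=0μC, V=0.00V), C3(2μF, Q=8μC, V=4.00V)
Op 1: GROUND 2: Q2=0; energy lost=0.000
Op 2: CLOSE 2-3: Q_total=8.00, C_total=6.00, V=1.33; Q2=5.33, Q3=2.67; dissipated=10.667
Op 3: CLOSE 3-2: Q_total=8.00, C_total=6.00, V=1.33; Q3=2.67, Q2=5.33; dissipated=0.000
Total dissipated: 10.667 μJ

Answer: 10.67 μJ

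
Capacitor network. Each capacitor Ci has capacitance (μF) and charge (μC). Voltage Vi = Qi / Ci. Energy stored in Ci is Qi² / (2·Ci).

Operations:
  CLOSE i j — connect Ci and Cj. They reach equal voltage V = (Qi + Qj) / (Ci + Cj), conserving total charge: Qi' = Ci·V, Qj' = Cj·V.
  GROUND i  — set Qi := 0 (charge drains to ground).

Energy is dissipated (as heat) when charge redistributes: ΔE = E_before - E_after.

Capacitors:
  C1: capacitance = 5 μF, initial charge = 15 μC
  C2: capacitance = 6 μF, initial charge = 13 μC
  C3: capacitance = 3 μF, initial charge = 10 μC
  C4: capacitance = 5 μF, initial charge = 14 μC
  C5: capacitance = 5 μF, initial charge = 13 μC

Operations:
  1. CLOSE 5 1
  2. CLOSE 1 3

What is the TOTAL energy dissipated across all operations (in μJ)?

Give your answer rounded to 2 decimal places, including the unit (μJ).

Answer: 0.47 μJ

Derivation:
Initial: C1(5μF, Q=15μC, V=3.00V), C2(6μF, Q=13μC, V=2.17V), C3(3μF, Q=10μC, V=3.33V), C4(5μF, Q=14μC, V=2.80V), C5(5μF, Q=13μC, V=2.60V)
Op 1: CLOSE 5-1: Q_total=28.00, C_total=10.00, V=2.80; Q5=14.00, Q1=14.00; dissipated=0.200
Op 2: CLOSE 1-3: Q_total=24.00, C_total=8.00, V=3.00; Q1=15.00, Q3=9.00; dissipated=0.267
Total dissipated: 0.467 μJ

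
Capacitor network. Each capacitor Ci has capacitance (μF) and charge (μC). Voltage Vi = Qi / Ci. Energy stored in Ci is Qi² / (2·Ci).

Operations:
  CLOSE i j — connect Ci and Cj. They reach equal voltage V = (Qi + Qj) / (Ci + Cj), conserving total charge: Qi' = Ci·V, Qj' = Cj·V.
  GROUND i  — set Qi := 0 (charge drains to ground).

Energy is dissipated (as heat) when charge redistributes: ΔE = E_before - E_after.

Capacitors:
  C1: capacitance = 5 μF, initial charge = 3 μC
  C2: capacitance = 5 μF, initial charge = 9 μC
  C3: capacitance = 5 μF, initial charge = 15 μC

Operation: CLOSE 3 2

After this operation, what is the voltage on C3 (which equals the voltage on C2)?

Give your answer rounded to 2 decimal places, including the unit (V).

Initial: C1(5μF, Q=3μC, V=0.60V), C2(5μF, Q=9μC, V=1.80V), C3(5μF, Q=15μC, V=3.00V)
Op 1: CLOSE 3-2: Q_total=24.00, C_total=10.00, V=2.40; Q3=12.00, Q2=12.00; dissipated=1.800

Answer: 2.40 V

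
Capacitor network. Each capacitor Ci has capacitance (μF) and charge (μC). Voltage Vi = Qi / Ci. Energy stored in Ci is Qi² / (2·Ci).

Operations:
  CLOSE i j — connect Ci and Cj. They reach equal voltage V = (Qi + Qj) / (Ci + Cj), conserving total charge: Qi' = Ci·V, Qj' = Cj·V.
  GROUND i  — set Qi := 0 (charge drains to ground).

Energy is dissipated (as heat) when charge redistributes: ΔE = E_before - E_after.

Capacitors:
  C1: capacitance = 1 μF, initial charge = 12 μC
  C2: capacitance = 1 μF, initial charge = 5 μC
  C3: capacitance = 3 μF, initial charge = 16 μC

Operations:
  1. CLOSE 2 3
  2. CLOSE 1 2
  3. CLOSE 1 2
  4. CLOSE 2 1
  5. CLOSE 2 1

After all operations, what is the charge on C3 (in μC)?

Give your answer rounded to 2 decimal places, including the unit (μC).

Initial: C1(1μF, Q=12μC, V=12.00V), C2(1μF, Q=5μC, V=5.00V), C3(3μF, Q=16μC, V=5.33V)
Op 1: CLOSE 2-3: Q_total=21.00, C_total=4.00, V=5.25; Q2=5.25, Q3=15.75; dissipated=0.042
Op 2: CLOSE 1-2: Q_total=17.25, C_total=2.00, V=8.62; Q1=8.62, Q2=8.62; dissipated=11.391
Op 3: CLOSE 1-2: Q_total=17.25, C_total=2.00, V=8.62; Q1=8.62, Q2=8.62; dissipated=0.000
Op 4: CLOSE 2-1: Q_total=17.25, C_total=2.00, V=8.62; Q2=8.62, Q1=8.62; dissipated=0.000
Op 5: CLOSE 2-1: Q_total=17.25, C_total=2.00, V=8.62; Q2=8.62, Q1=8.62; dissipated=0.000
Final charges: Q1=8.62, Q2=8.62, Q3=15.75

Answer: 15.75 μC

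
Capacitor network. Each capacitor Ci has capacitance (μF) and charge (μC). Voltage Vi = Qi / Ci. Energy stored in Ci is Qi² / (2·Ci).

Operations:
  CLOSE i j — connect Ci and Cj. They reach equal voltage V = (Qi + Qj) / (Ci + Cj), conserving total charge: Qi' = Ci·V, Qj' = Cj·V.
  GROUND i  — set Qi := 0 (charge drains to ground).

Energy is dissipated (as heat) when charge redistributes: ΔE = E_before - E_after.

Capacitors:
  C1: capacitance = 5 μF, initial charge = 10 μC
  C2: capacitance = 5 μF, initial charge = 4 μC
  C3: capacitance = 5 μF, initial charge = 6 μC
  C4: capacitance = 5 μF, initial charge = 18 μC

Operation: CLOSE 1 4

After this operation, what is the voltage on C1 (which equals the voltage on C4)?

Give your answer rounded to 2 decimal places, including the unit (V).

Initial: C1(5μF, Q=10μC, V=2.00V), C2(5μF, Q=4μC, V=0.80V), C3(5μF, Q=6μC, V=1.20V), C4(5μF, Q=18μC, V=3.60V)
Op 1: CLOSE 1-4: Q_total=28.00, C_total=10.00, V=2.80; Q1=14.00, Q4=14.00; dissipated=3.200

Answer: 2.80 V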